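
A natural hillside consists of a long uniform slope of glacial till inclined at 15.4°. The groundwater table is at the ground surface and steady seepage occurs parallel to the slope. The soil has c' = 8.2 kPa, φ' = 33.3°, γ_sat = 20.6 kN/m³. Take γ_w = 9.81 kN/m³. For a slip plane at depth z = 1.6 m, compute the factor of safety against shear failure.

With seepage parallel to the slope and the water table at the surface, the effective normal stress on the slip plane uses the buoyant unit weight γ' = γ_sat − γ_w while the driving shear stress uses γ_sat:
FS = [c' + γ' z cos²β tanφ'] / [γ_sat z sinβ cosβ]
γ' = 20.6 − 9.81 = 10.79 kN/m³
Numerator = 8.2 + 10.79·1.6·cos²15.4°·tan33.3° = 8.2 + 10.79·1.6·0.9295·0.6569 = 18.741 kPa
Denominator = 20.6·1.6·sin15.4°·cos15.4° = 20.6·1.6·0.2656·0.9641 = 8.438 kPa
FS = 18.741 / 8.438 = 2.221

FS = 2.22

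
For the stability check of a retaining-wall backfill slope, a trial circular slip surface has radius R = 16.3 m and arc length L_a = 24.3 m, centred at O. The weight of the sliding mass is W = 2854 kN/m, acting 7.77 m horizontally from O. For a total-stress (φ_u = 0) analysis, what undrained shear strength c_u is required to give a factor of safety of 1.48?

c_u = 82.9 kPa

FS = c_u·L_a·R / (W·d), so c_u = FS·W·d / (L_a·R).
c_u = 1.48·2854·7.77 / (24.30·16.3) = 32819.9 / 396.09 = 82.86 kPa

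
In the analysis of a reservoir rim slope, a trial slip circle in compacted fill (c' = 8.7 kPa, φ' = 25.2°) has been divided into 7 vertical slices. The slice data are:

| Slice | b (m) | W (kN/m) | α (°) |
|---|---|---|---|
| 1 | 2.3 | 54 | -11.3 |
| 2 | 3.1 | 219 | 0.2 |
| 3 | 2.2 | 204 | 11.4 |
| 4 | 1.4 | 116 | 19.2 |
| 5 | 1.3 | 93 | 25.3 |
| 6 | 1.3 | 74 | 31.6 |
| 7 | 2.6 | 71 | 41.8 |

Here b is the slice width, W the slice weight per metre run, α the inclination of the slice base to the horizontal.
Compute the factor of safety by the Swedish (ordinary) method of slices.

FS = 2.59

Ordinary method of slices: FS = Σ[c'·Δl_i + (W_i cosα_i)·tanφ'] / Σ W_i sinα_i, with Δl_i = b_i / cosα_i.
Slice 1: Δl = 2.3/cos(-11.3°) = 2.345 m; N'_1 = 54·cos(-11.3°) = 53.0; c'Δl = 20.41; W sinα = -10.6
Slice 2: Δl = 3.1/cos0.2° = 3.100 m; N'_2 = 219·cos0.2° = 219.0; c'Δl = 26.97; W sinα = 0.8
Slice 3: Δl = 2.2/cos11.4° = 2.244 m; N'_3 = 204·cos11.4° = 200.0; c'Δl = 19.53; W sinα = 40.3
Slice 4: Δl = 1.4/cos19.2° = 1.482 m; N'_4 = 116·cos19.2° = 109.5; c'Δl = 12.90; W sinα = 38.1
Slice 5: Δl = 1.3/cos25.3° = 1.438 m; N'_5 = 93·cos25.3° = 84.1; c'Δl = 12.51; W sinα = 39.7
Slice 6: Δl = 1.3/cos31.6° = 1.526 m; N'_6 = 74·cos31.6° = 63.0; c'Δl = 13.28; W sinα = 38.8
Slice 7: Δl = 2.6/cos41.8° = 3.488 m; N'_7 = 71·cos41.8° = 52.9; c'Δl = 30.34; W sinα = 47.3
Σc'Δl = 135.9 kN/m; ΣN' = 781.5 kN/m; ΣW sinα = 194.5 kN/m
Resisting = 135.9 + 781.5·tan25.2° = 135.9 + 367.8 = 503.7 kN/m
FS = 503.7 / 194.5 = 2.590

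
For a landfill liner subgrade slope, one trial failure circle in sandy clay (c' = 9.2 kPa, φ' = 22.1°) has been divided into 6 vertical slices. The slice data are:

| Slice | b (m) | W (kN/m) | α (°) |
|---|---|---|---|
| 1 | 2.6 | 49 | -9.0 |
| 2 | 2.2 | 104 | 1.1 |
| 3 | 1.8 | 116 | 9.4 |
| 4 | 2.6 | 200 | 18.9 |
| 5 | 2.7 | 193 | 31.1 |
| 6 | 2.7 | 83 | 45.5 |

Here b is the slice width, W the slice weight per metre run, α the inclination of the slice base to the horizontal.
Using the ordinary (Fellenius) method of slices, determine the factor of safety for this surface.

FS = 1.80

Ordinary method of slices: FS = Σ[c'·Δl_i + (W_i cosα_i)·tanφ'] / Σ W_i sinα_i, with Δl_i = b_i / cosα_i.
Slice 1: Δl = 2.6/cos(-9.0°) = 2.632 m; N'_1 = 49·cos(-9.0°) = 48.4; c'Δl = 24.22; W sinα = -7.7
Slice 2: Δl = 2.2/cos1.1° = 2.200 m; N'_2 = 104·cos1.1° = 104.0; c'Δl = 20.24; W sinα = 2.0
Slice 3: Δl = 1.8/cos9.4° = 1.824 m; N'_3 = 116·cos9.4° = 114.4; c'Δl = 16.79; W sinα = 18.9
Slice 4: Δl = 2.6/cos18.9° = 2.748 m; N'_4 = 200·cos18.9° = 189.2; c'Δl = 25.28; W sinα = 64.8
Slice 5: Δl = 2.7/cos31.1° = 3.153 m; N'_5 = 193·cos31.1° = 165.3; c'Δl = 29.01; W sinα = 99.7
Slice 6: Δl = 2.7/cos45.5° = 3.852 m; N'_6 = 83·cos45.5° = 58.2; c'Δl = 35.44; W sinα = 59.2
Σc'Δl = 151.0 kN/m; ΣN' = 679.5 kN/m; ΣW sinα = 237.0 kN/m
Resisting = 151.0 + 679.5·tan22.1° = 151.0 + 275.9 = 426.9 kN/m
FS = 426.9 / 237.0 = 1.802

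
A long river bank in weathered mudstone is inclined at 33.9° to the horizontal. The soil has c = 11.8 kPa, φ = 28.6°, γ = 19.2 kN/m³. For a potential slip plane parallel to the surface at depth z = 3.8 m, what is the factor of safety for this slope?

For an infinite slope with a slip plane parallel to the surface (no pore pressure): FS = [c + γz cos²β tanφ] / [γz sinβ cosβ].
γz = 19.2·3.8 = 72.96 kN/m²
Numerator = 11.8 + 72.96·cos²33.9°·tan28.6° = 11.8 + 72.96·0.6889·0.5452 = 39.205 kPa
Denominator = 72.96·sin33.9°·cos33.9° = 72.96·0.5577·0.8300 = 33.776 kPa
FS = 39.205 / 33.776 = 1.161

FS = 1.16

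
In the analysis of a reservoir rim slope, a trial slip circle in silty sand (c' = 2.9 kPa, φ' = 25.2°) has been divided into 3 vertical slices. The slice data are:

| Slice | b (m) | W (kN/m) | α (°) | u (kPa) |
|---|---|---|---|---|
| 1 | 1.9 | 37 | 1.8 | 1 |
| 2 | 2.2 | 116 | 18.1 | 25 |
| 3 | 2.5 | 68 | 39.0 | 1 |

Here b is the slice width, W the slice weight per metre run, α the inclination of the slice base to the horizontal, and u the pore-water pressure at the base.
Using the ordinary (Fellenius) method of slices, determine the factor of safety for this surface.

FS = 1.08

Ordinary method of slices: FS = Σ[c'·Δl_i + (W_i cosα_i − u_i·Δl_i)·tanφ'] / Σ W_i sinα_i, with Δl_i = b_i / cosα_i.
Slice 1: Δl = 1.9/cos1.8° = 1.901 m; N'_1 = 37·cos1.8° − 1·1.901 = 35.1; c'Δl = 5.51; W sinα = 1.2
Slice 2: Δl = 2.2/cos18.1° = 2.315 m; N'_2 = 116·cos18.1° − 25·2.315 = 52.4; c'Δl = 6.71; W sinα = 36.0
Slice 3: Δl = 2.5/cos39.0° = 3.217 m; N'_3 = 68·cos39.0° − 1·3.217 = 49.6; c'Δl = 9.33; W sinα = 42.8
Σc'Δl = 21.6 kN/m; ΣN' = 137.1 kN/m; ΣW sinα = 80.0 kN/m
Resisting = 21.6 + 137.1·tan25.2° = 21.6 + 64.5 = 86.1 kN/m
FS = 86.1 / 80.0 = 1.076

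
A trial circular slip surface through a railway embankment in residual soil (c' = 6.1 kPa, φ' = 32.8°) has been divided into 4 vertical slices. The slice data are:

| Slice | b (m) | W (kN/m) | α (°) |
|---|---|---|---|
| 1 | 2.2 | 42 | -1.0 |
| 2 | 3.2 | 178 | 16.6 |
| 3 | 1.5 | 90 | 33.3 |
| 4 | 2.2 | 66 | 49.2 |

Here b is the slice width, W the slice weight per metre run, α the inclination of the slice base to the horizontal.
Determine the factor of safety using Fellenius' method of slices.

FS = 1.86

Ordinary method of slices: FS = Σ[c'·Δl_i + (W_i cosα_i)·tanφ'] / Σ W_i sinα_i, with Δl_i = b_i / cosα_i.
Slice 1: Δl = 2.2/cos(-1.0°) = 2.200 m; N'_1 = 42·cos(-1.0°) = 42.0; c'Δl = 13.42; W sinα = -0.7
Slice 2: Δl = 3.2/cos16.6° = 3.339 m; N'_2 = 178·cos16.6° = 170.6; c'Δl = 20.37; W sinα = 50.9
Slice 3: Δl = 1.5/cos33.3° = 1.795 m; N'_3 = 90·cos33.3° = 75.2; c'Δl = 10.95; W sinα = 49.4
Slice 4: Δl = 2.2/cos49.2° = 3.367 m; N'_4 = 66·cos49.2° = 43.1; c'Δl = 20.54; W sinα = 50.0
Σc'Δl = 65.3 kN/m; ΣN' = 330.9 kN/m; ΣW sinα = 149.5 kN/m
Resisting = 65.3 + 330.9·tan32.8° = 65.3 + 213.3 = 278.5 kN/m
FS = 278.5 / 149.5 = 1.863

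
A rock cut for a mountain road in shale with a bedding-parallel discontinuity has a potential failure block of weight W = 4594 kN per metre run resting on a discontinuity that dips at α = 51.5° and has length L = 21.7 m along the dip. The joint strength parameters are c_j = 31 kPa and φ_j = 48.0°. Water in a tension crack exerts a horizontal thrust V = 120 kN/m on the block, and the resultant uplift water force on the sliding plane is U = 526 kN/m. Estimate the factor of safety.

Resolving the block weight along and normal to the plane and applying the Mohr–Coulomb strength on the joint:
N' = W cosα − U − V sinα = 4594·cos51.5° − 526 − 120·sin51.5° = 2239.9 kN/m
Driving force T = W sinα + V cosα = 4594·sin51.5° + 120·cos51.5° = 3670.0 kN/m
Resisting force R = c_j·L + N'·tanφ_j = 31·21.7 + 2239.9·tan48.0° = 672.7 + 2487.7 = 3160.4 kN/m
FS = R / T = 3160.4 / 3670.0 = 0.861

FS = 0.86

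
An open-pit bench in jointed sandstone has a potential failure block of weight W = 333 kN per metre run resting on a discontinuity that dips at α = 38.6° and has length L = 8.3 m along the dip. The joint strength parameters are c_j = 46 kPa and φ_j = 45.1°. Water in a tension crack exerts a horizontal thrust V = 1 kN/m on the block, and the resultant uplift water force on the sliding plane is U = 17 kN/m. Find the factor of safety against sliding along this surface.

FS = 3.00

Resolving the block weight along and normal to the plane and applying the Mohr–Coulomb strength on the joint:
N' = W cosα − U − V sinα = 333·cos38.6° − 17 − 1·sin38.6° = 242.6 kN/m
Driving force T = W sinα + V cosα = 333·sin38.6° + 1·cos38.6° = 208.5 kN/m
Resisting force R = c_j·L + N'·tanφ_j = 46·8.3 + 242.6·tan45.1° = 381.8 + 243.5 = 625.3 kN/m
FS = R / T = 625.3 / 208.5 = 2.998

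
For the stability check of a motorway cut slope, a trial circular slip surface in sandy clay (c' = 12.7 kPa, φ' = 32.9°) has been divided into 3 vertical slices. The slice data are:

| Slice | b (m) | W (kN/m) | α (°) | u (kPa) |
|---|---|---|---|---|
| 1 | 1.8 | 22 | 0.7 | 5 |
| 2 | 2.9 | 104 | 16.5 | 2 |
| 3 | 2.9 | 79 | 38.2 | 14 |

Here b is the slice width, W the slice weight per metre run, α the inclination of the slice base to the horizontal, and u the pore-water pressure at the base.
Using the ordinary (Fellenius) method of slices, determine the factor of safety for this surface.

Ordinary method of slices: FS = Σ[c'·Δl_i + (W_i cosα_i − u_i·Δl_i)·tanφ'] / Σ W_i sinα_i, with Δl_i = b_i / cosα_i.
Slice 1: Δl = 1.8/cos0.7° = 1.800 m; N'_1 = 22·cos0.7° − 5·1.800 = 13.0; c'Δl = 22.86; W sinα = 0.3
Slice 2: Δl = 2.9/cos16.5° = 3.025 m; N'_2 = 104·cos16.5° − 2·3.025 = 93.7; c'Δl = 38.41; W sinα = 29.5
Slice 3: Δl = 2.9/cos38.2° = 3.690 m; N'_3 = 79·cos38.2° − 14·3.690 = 10.4; c'Δl = 46.87; W sinα = 48.9
Σc'Δl = 108.1 kN/m; ΣN' = 117.1 kN/m; ΣW sinα = 78.7 kN/m
Resisting = 108.1 + 117.1·tan32.9° = 108.1 + 75.7 = 183.9 kN/m
FS = 183.9 / 78.7 = 2.338

FS = 2.34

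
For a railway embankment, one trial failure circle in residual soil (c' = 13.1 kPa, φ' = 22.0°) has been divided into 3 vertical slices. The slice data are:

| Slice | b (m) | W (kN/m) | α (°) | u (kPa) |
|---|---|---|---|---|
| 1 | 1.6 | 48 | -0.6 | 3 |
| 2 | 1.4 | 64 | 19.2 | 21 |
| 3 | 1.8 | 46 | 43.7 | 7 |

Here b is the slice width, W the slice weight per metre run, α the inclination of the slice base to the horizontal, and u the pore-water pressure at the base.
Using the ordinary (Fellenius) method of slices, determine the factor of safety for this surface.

Ordinary method of slices: FS = Σ[c'·Δl_i + (W_i cosα_i − u_i·Δl_i)·tanφ'] / Σ W_i sinα_i, with Δl_i = b_i / cosα_i.
Slice 1: Δl = 1.6/cos(-0.6°) = 1.600 m; N'_1 = 48·cos(-0.6°) − 3·1.600 = 43.2; c'Δl = 20.96; W sinα = -0.5
Slice 2: Δl = 1.4/cos19.2° = 1.482 m; N'_2 = 64·cos19.2° − 21·1.482 = 29.3; c'Δl = 19.42; W sinα = 21.0
Slice 3: Δl = 1.8/cos43.7° = 2.490 m; N'_3 = 46·cos43.7° − 7·2.490 = 15.8; c'Δl = 32.62; W sinα = 31.8
Σc'Δl = 73.0 kN/m; ΣN' = 88.3 kN/m; ΣW sinα = 52.3 kN/m
Resisting = 73.0 + 88.3·tan22.0° = 73.0 + 35.7 = 108.7 kN/m
FS = 108.7 / 52.3 = 2.077

FS = 2.08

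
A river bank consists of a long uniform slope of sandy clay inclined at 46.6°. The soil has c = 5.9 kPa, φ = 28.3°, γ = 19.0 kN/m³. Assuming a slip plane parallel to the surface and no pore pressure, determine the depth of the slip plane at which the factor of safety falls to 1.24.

z = 0.85 m

Setting FS = 1.24 in FS = [c + γz cos²β tanφ] / [γz sinβ cosβ] and solving for z:
z = c / [γ cosβ (FS·sinβ − cosβ·tanφ)]
  = 5.9 / [19.0·cos46.6°·(1.24·sin46.6° − cos46.6°·tan28.3°)]
  = 5.9 / [19.0·0.6871·(1.24·0.7266 − 0.6871·0.5384)]
  = 5.9 / 6.9319 = 0.851 m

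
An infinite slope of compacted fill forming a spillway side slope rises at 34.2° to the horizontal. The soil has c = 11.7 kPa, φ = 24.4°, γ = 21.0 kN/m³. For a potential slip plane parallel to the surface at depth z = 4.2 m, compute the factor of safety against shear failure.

FS = 0.95

For an infinite slope with a slip plane parallel to the surface (no pore pressure): FS = [c + γz cos²β tanφ] / [γz sinβ cosβ].
γz = 21.0·4.2 = 88.20 kN/m²
Numerator = 11.7 + 88.20·cos²34.2°·tan24.4° = 11.7 + 88.20·0.6841·0.4536 = 39.069 kPa
Denominator = 88.20·sin34.2°·cos34.2° = 88.20·0.5621·0.8271 = 41.003 kPa
FS = 39.069 / 41.003 = 0.953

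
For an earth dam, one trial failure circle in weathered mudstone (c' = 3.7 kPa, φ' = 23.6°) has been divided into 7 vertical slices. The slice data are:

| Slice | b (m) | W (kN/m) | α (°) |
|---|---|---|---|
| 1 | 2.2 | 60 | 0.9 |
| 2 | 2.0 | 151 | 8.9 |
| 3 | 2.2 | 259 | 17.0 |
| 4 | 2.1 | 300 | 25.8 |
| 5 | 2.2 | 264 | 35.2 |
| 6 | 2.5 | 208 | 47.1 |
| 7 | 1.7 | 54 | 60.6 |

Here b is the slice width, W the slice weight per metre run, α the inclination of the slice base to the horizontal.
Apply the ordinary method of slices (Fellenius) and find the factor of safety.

FS = 0.95

Ordinary method of slices: FS = Σ[c'·Δl_i + (W_i cosα_i)·tanφ'] / Σ W_i sinα_i, with Δl_i = b_i / cosα_i.
Slice 1: Δl = 2.2/cos0.9° = 2.200 m; N'_1 = 60·cos0.9° = 60.0; c'Δl = 8.14; W sinα = 0.9
Slice 2: Δl = 2.0/cos8.9° = 2.024 m; N'_2 = 151·cos8.9° = 149.2; c'Δl = 7.49; W sinα = 23.4
Slice 3: Δl = 2.2/cos17.0° = 2.301 m; N'_3 = 259·cos17.0° = 247.7; c'Δl = 8.51; W sinα = 75.7
Slice 4: Δl = 2.1/cos25.8° = 2.333 m; N'_4 = 300·cos25.8° = 270.1; c'Δl = 8.63; W sinα = 130.6
Slice 5: Δl = 2.2/cos35.2° = 2.692 m; N'_5 = 264·cos35.2° = 215.7; c'Δl = 9.96; W sinα = 152.2
Slice 6: Δl = 2.5/cos47.1° = 3.673 m; N'_6 = 208·cos47.1° = 141.6; c'Δl = 13.59; W sinα = 152.4
Slice 7: Δl = 1.7/cos60.6° = 3.463 m; N'_7 = 54·cos60.6° = 26.5; c'Δl = 12.81; W sinα = 47.0
Σc'Δl = 69.1 kN/m; ΣN' = 1110.8 kN/m; ΣW sinα = 582.2 kN/m
Resisting = 69.1 + 1110.8·tan23.6° = 69.1 + 485.3 = 554.4 kN/m
FS = 554.4 / 582.2 = 0.952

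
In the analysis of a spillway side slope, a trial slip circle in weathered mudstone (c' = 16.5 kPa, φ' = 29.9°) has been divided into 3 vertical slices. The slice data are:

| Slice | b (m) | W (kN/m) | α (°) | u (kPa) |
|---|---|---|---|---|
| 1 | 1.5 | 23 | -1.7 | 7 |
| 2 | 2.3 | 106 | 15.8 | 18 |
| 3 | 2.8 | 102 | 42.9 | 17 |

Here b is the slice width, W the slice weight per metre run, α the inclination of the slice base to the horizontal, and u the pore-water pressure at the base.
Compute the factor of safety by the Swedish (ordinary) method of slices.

FS = 1.78

Ordinary method of slices: FS = Σ[c'·Δl_i + (W_i cosα_i − u_i·Δl_i)·tanφ'] / Σ W_i sinα_i, with Δl_i = b_i / cosα_i.
Slice 1: Δl = 1.5/cos(-1.7°) = 1.501 m; N'_1 = 23·cos(-1.7°) − 7·1.501 = 12.5; c'Δl = 24.76; W sinα = -0.7
Slice 2: Δl = 2.3/cos15.8° = 2.390 m; N'_2 = 106·cos15.8° − 18·2.390 = 59.0; c'Δl = 39.44; W sinα = 28.9
Slice 3: Δl = 2.8/cos42.9° = 3.822 m; N'_3 = 102·cos42.9° − 17·3.822 = 9.7; c'Δl = 63.07; W sinα = 69.4
Σc'Δl = 127.3 kN/m; ΣN' = 81.2 kN/m; ΣW sinα = 97.6 kN/m
Resisting = 127.3 + 81.2·tan29.9° = 127.3 + 46.7 = 174.0 kN/m
FS = 174.0 / 97.6 = 1.782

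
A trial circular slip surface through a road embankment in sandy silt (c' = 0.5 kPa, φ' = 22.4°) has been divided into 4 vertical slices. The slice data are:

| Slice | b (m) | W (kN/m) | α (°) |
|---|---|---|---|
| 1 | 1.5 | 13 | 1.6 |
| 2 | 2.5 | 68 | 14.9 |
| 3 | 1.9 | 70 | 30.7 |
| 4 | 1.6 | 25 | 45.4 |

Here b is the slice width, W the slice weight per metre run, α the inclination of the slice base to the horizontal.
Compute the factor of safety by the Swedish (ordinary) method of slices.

FS = 0.96

Ordinary method of slices: FS = Σ[c'·Δl_i + (W_i cosα_i)·tanφ'] / Σ W_i sinα_i, with Δl_i = b_i / cosα_i.
Slice 1: Δl = 1.5/cos1.6° = 1.501 m; N'_1 = 13·cos1.6° = 13.0; c'Δl = 0.75; W sinα = 0.4
Slice 2: Δl = 2.5/cos14.9° = 2.587 m; N'_2 = 68·cos14.9° = 65.7; c'Δl = 1.29; W sinα = 17.5
Slice 3: Δl = 1.9/cos30.7° = 2.210 m; N'_3 = 70·cos30.7° = 60.2; c'Δl = 1.10; W sinα = 35.7
Slice 4: Δl = 1.6/cos45.4° = 2.279 m; N'_4 = 25·cos45.4° = 17.6; c'Δl = 1.14; W sinα = 17.8
Σc'Δl = 4.3 kN/m; ΣN' = 156.5 kN/m; ΣW sinα = 71.4 kN/m
Resisting = 4.3 + 156.5·tan22.4° = 4.3 + 64.5 = 68.8 kN/m
FS = 68.8 / 71.4 = 0.963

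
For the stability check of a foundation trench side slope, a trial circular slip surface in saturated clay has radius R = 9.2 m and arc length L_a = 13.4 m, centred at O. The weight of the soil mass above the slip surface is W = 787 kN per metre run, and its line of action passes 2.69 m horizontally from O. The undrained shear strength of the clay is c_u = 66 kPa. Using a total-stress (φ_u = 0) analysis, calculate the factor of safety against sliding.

FS = 3.84

Taking moments about the centre O, the resisting moment is provided by the undrained shear strength acting along the arc:
M_R = c_u·L_a·R = 66·13.40·9.2 = 8136.5 kN·m/m
M_D = W·d = 787·2.69 = 2117.0 kN·m/m
FS = M_R / M_D = 8136.5 / 2117.0 = 3.843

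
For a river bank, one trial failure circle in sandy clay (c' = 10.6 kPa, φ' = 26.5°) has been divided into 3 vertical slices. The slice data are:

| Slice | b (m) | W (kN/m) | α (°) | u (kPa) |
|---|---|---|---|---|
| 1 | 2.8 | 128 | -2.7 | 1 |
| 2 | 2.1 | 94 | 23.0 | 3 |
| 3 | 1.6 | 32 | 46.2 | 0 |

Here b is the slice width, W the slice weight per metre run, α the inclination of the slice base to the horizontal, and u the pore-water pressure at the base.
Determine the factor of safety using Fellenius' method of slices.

FS = 3.56

Ordinary method of slices: FS = Σ[c'·Δl_i + (W_i cosα_i − u_i·Δl_i)·tanφ'] / Σ W_i sinα_i, with Δl_i = b_i / cosα_i.
Slice 1: Δl = 2.8/cos(-2.7°) = 2.803 m; N'_1 = 128·cos(-2.7°) − 1·2.803 = 125.1; c'Δl = 29.71; W sinα = -6.0
Slice 2: Δl = 2.1/cos23.0° = 2.281 m; N'_2 = 94·cos23.0° − 3·2.281 = 79.7; c'Δl = 24.18; W sinα = 36.7
Slice 3: Δl = 1.6/cos46.2° = 2.312 m; N'_3 = 32·cos46.2° − 0·2.312 = 22.1; c'Δl = 24.50; W sinα = 23.1
Σc'Δl = 78.4 kN/m; ΣN' = 226.9 kN/m; ΣW sinα = 53.8 kN/m
Resisting = 78.4 + 226.9·tan26.5° = 78.4 + 113.1 = 191.5 kN/m
FS = 191.5 / 53.8 = 3.560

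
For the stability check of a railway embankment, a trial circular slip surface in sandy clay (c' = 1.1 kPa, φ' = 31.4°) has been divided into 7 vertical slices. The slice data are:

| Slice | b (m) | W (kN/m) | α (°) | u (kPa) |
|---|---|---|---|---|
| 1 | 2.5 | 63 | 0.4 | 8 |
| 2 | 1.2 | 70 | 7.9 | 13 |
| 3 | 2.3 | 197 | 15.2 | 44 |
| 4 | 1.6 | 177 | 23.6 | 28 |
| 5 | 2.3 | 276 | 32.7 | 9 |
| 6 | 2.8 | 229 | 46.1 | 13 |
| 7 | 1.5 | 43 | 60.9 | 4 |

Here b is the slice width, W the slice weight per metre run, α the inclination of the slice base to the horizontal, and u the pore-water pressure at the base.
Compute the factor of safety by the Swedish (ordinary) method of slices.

FS = 0.82

Ordinary method of slices: FS = Σ[c'·Δl_i + (W_i cosα_i − u_i·Δl_i)·tanφ'] / Σ W_i sinα_i, with Δl_i = b_i / cosα_i.
Slice 1: Δl = 2.5/cos0.4° = 2.500 m; N'_1 = 63·cos0.4° − 8·2.500 = 43.0; c'Δl = 2.75; W sinα = 0.4
Slice 2: Δl = 1.2/cos7.9° = 1.211 m; N'_2 = 70·cos7.9° − 13·1.211 = 53.6; c'Δl = 1.33; W sinα = 9.6
Slice 3: Δl = 2.3/cos15.2° = 2.383 m; N'_3 = 197·cos15.2° − 44·2.383 = 85.2; c'Δl = 2.62; W sinα = 51.7
Slice 4: Δl = 1.6/cos23.6° = 1.746 m; N'_4 = 177·cos23.6° − 28·1.746 = 113.3; c'Δl = 1.92; W sinα = 70.9
Slice 5: Δl = 2.3/cos32.7° = 2.733 m; N'_5 = 276·cos32.7° − 9·2.733 = 207.7; c'Δl = 3.01; W sinα = 149.1
Slice 6: Δl = 2.8/cos46.1° = 4.038 m; N'_6 = 229·cos46.1° − 13·4.038 = 106.3; c'Δl = 4.44; W sinα = 165.0
Slice 7: Δl = 1.5/cos60.9° = 3.084 m; N'_7 = 43·cos60.9° − 4·3.084 = 8.6; c'Δl = 3.39; W sinα = 37.6
Σc'Δl = 19.5 kN/m; ΣN' = 617.7 kN/m; ΣW sinα = 484.3 kN/m
Resisting = 19.5 + 617.7·tan31.4° = 19.5 + 377.0 = 396.5 kN/m
FS = 396.5 / 484.3 = 0.819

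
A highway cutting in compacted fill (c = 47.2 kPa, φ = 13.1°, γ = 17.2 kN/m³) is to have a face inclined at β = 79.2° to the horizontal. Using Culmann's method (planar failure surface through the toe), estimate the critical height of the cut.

H_c = 17.65 m

Culmann's analysis gives the critical failure plane at α_cr = (β + φ)/2 = (79.2 + 13.1)/2 = 46.1°, and the critical height
H_c = (4c/γ) · sinβ cosφ / [1 − cos(β − φ)]
    = (4·47.2/17.2) · sin79.2°·cos13.1° / [1 − cos(66.1°)]
    = 10.977 · 0.9823·0.9740 / [1 − 0.4051]
    = 10.977 · 0.9567 / 0.5949
    = 17.65 m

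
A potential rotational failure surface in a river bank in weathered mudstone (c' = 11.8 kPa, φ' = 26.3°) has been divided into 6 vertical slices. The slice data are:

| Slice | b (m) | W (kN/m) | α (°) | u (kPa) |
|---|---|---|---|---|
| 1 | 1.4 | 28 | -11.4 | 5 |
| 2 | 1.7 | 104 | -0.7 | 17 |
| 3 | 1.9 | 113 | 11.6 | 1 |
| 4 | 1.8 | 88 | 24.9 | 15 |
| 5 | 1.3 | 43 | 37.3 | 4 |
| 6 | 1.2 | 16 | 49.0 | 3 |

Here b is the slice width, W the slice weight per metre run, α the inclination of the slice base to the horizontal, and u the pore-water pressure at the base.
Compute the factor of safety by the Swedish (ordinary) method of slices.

Ordinary method of slices: FS = Σ[c'·Δl_i + (W_i cosα_i − u_i·Δl_i)·tanφ'] / Σ W_i sinα_i, with Δl_i = b_i / cosα_i.
Slice 1: Δl = 1.4/cos(-11.4°) = 1.428 m; N'_1 = 28·cos(-11.4°) − 5·1.428 = 20.3; c'Δl = 16.85; W sinα = -5.5
Slice 2: Δl = 1.7/cos(-0.7°) = 1.700 m; N'_2 = 104·cos(-0.7°) − 17·1.700 = 75.1; c'Δl = 20.06; W sinα = -1.3
Slice 3: Δl = 1.9/cos11.6° = 1.940 m; N'_3 = 113·cos11.6° − 1·1.940 = 108.8; c'Δl = 22.89; W sinα = 22.7
Slice 4: Δl = 1.8/cos24.9° = 1.984 m; N'_4 = 88·cos24.9° − 15·1.984 = 50.1; c'Δl = 23.42; W sinα = 37.1
Slice 5: Δl = 1.3/cos37.3° = 1.634 m; N'_5 = 43·cos37.3° − 4·1.634 = 27.7; c'Δl = 19.28; W sinα = 26.1
Slice 6: Δl = 1.2/cos49.0° = 1.829 m; N'_6 = 16·cos49.0° − 3·1.829 = 5.0; c'Δl = 21.58; W sinα = 12.1
Σc'Δl = 124.1 kN/m; ΣN' = 286.9 kN/m; ΣW sinα = 91.1 kN/m
Resisting = 124.1 + 286.9·tan26.3° = 124.1 + 141.8 = 265.9 kN/m
FS = 265.9 / 91.1 = 2.918

FS = 2.92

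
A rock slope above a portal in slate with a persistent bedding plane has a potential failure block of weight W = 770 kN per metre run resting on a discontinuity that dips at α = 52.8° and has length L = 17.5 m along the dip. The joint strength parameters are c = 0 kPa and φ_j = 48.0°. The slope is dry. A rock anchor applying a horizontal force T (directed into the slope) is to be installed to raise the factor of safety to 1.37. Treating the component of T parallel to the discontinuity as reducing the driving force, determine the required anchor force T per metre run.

T = 189 kN/m

Resolving forces along and normal to the sliding plane, with the horizontal anchor force T adding T·sinα to the effective normal force and T·cosα acting up the plane against the driving force:
FS = [cL + (W cosα + T sinα) tanφ_j] / [W sinα − T cosα]
Without the anchor: N' = 465.5 kN/m, driving T_d = 613.3 kN/m, resisting R = 0·17.5 + 465.5·tan48.0° = 517.0 kN/m, FS = 0.84.
Setting FS = 1.37 and solving for T:
1.37·(613.3 − T cos52.8°) = 517.0 + T sin52.8°·tan48.0°
T·(sin52.8°·tan48.0° + 1.37·cos52.8°) = 1.37·613.3 − 517.0
T·(0.7965·1.1106 + 1.37·0.6046) = 840.3 − 517.0 = 323.2
T·1.7129 = 323.2
T = 188.7 kN/m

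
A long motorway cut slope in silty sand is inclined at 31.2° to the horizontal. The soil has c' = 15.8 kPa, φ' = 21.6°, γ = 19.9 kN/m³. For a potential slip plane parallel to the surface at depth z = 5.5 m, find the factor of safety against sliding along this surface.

For an infinite slope with a slip plane parallel to the surface (no pore pressure): FS = [c' + γz cos²β tanφ'] / [γz sinβ cosβ].
γz = 19.9·5.5 = 109.45 kN/m²
Numerator = 15.8 + 109.45·cos²31.2°·tan21.6° = 15.8 + 109.45·0.7316·0.3959 = 47.505 kPa
Denominator = 109.45·sin31.2°·cos31.2° = 109.45·0.5180·0.8554 = 48.497 kPa
FS = 47.505 / 48.497 = 0.980

FS = 0.98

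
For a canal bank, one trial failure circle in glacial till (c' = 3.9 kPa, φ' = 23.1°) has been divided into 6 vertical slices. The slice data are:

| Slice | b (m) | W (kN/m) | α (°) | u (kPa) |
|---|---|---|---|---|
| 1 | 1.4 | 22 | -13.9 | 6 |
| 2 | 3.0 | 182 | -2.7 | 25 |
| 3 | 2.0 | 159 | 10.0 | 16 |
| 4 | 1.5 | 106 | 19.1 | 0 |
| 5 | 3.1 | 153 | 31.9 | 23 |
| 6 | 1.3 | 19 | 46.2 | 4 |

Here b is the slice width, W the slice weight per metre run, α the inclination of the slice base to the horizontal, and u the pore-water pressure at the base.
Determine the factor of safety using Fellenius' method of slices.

FS = 1.55

Ordinary method of slices: FS = Σ[c'·Δl_i + (W_i cosα_i − u_i·Δl_i)·tanφ'] / Σ W_i sinα_i, with Δl_i = b_i / cosα_i.
Slice 1: Δl = 1.4/cos(-13.9°) = 1.442 m; N'_1 = 22·cos(-13.9°) − 6·1.442 = 12.7; c'Δl = 5.62; W sinα = -5.3
Slice 2: Δl = 3.0/cos(-2.7°) = 3.003 m; N'_2 = 182·cos(-2.7°) − 25·3.003 = 106.7; c'Δl = 11.71; W sinα = -8.6
Slice 3: Δl = 2.0/cos10.0° = 2.031 m; N'_3 = 159·cos10.0° − 16·2.031 = 124.1; c'Δl = 7.92; W sinα = 27.6
Slice 4: Δl = 1.5/cos19.1° = 1.587 m; N'_4 = 106·cos19.1° − 0·1.587 = 100.2; c'Δl = 6.19; W sinα = 34.7
Slice 5: Δl = 3.1/cos31.9° = 3.651 m; N'_5 = 153·cos31.9° − 23·3.651 = 45.9; c'Δl = 14.24; W sinα = 80.9
Slice 6: Δl = 1.3/cos46.2° = 1.878 m; N'_6 = 19·cos46.2° − 4·1.878 = 5.6; c'Δl = 7.33; W sinα = 13.7
Σc'Δl = 53.0 kN/m; ΣN' = 395.2 kN/m; ΣW sinα = 143.0 kN/m
Resisting = 53.0 + 395.2·tan23.1° = 53.0 + 168.6 = 221.6 kN/m
FS = 221.6 / 143.0 = 1.550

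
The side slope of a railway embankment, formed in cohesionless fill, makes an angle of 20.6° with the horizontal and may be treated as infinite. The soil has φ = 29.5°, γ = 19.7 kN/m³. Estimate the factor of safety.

For a dry cohesionless infinite slope the factor of safety is FS = tanφ / tanβ.
FS = tan29.5° / tan20.6° = 0.5658 / 0.3759 = 1.505

FS = 1.51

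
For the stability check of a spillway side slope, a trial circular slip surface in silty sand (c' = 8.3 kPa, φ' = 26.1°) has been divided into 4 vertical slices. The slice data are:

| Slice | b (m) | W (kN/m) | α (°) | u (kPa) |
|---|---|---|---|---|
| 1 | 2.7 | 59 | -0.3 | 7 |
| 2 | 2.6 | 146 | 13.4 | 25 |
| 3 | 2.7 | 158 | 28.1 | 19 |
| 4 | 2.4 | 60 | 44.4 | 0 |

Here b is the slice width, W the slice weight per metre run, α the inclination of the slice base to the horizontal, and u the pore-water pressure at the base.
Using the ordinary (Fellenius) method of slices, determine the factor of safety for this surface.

FS = 1.44

Ordinary method of slices: FS = Σ[c'·Δl_i + (W_i cosα_i − u_i·Δl_i)·tanφ'] / Σ W_i sinα_i, with Δl_i = b_i / cosα_i.
Slice 1: Δl = 2.7/cos(-0.3°) = 2.700 m; N'_1 = 59·cos(-0.3°) − 7·2.700 = 40.1; c'Δl = 22.41; W sinα = -0.3
Slice 2: Δl = 2.6/cos13.4° = 2.673 m; N'_2 = 146·cos13.4° − 25·2.673 = 75.2; c'Δl = 22.18; W sinα = 33.8
Slice 3: Δl = 2.7/cos28.1° = 3.061 m; N'_3 = 158·cos28.1° − 19·3.061 = 81.2; c'Δl = 25.40; W sinα = 74.4
Slice 4: Δl = 2.4/cos44.4° = 3.359 m; N'_4 = 60·cos44.4° − 0·3.359 = 42.9; c'Δl = 27.88; W sinα = 42.0
Σc'Δl = 97.9 kN/m; ΣN' = 239.4 kN/m; ΣW sinα = 149.9 kN/m
Resisting = 97.9 + 239.4·tan26.1° = 97.9 + 117.3 = 215.2 kN/m
FS = 215.2 / 149.9 = 1.435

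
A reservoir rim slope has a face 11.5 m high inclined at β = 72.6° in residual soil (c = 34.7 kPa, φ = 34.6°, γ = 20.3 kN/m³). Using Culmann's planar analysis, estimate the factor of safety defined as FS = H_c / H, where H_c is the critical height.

H_c = (4c/γ) · sinβ cosφ / [1 − cos(β − φ)]
    = (4·34.7/20.3) · sin72.6°·cos34.6° / [1 − cos38.0°]
    = 6.837 · 0.7855 / 0.2120 = 25.33 m
FS = H_c / H = 25.33 / 11.5 = 2.203

FS = 2.20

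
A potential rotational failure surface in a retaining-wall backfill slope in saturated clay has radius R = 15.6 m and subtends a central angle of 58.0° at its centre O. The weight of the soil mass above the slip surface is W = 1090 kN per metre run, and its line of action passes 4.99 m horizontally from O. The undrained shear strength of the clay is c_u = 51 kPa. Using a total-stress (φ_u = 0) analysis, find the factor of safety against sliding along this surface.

Taking moments about the centre O, the resisting moment is provided by the undrained shear strength acting along the arc:
Arc length L_a = R·θ = 15.6·(58.0°·π/180) = 15.6·1.0123 = 15.79 m
M_R = c_u·L_a·R = 51·15.79·15.6 = 12563.9 kN·m/m
M_D = W·d = 1090·4.99 = 5439.1 kN·m/m
FS = M_R / M_D = 12563.9 / 5439.1 = 2.310

FS = 2.31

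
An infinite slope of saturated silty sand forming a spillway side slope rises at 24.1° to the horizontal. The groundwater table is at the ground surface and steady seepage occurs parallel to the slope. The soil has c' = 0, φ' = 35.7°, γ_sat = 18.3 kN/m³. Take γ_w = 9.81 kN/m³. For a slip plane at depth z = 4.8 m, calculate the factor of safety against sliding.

With seepage parallel to the slope and the water table at the surface, the effective normal stress on the slip plane uses the buoyant unit weight γ' = γ_sat − γ_w while the driving shear stress uses γ_sat:
FS = [c' + γ' z cos²β tanφ'] / [γ_sat z sinβ cosβ]
(For c' = 0 this reduces to FS = (γ'/γ_sat)·tanφ'/tanβ.)
γ' = 18.3 − 9.81 = 8.49 kN/m³
Numerator = 0.0 + 8.49·4.8·cos²24.1°·tan35.7° = 0.0 + 8.49·4.8·0.8333·0.7186 = 24.401 kPa
Denominator = 18.3·4.8·sin24.1°·cos24.1° = 18.3·4.8·0.4083·0.9128 = 32.741 kPa
FS = 24.401 / 32.741 = 0.745

FS = 0.75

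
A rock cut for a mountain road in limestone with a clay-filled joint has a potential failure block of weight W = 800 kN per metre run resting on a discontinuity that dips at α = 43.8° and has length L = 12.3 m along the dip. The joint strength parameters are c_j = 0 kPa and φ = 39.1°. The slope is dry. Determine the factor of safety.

FS = 0.85

Resolving the block weight along and normal to the plane and applying the Mohr–Coulomb strength on the joint:
N' = W cosα = 800·cos43.8° = 577.4 kN/m
Driving force T = W sinα = 800·sin43.8° = 553.7 kN/m
Resisting force R = c_j·L + N'·tanφ = 0·12.3 + 577.4·tan39.1° = 0.0 + 469.2 = 469.2 kN/m
FS = R / T = 469.2 / 553.7 = 0.847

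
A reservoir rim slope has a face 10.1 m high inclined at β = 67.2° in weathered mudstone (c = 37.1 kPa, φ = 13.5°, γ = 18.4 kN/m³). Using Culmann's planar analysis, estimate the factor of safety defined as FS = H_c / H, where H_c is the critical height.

H_c = (4c/γ) · sinβ cosφ / [1 − cos(β − φ)]
    = (4·37.1/18.4) · sin67.2°·cos13.5° / [1 − cos53.7°]
    = 8.065 · 0.8964 / 0.4080 = 17.72 m
FS = H_c / H = 17.72 / 10.1 = 1.754

FS = 1.75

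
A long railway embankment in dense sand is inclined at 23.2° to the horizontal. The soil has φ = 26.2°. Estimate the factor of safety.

FS = 1.15

For a dry cohesionless infinite slope the factor of safety is FS = tanφ / tanβ.
FS = tan26.2° / tan23.2° = 0.4921 / 0.4286 = 1.148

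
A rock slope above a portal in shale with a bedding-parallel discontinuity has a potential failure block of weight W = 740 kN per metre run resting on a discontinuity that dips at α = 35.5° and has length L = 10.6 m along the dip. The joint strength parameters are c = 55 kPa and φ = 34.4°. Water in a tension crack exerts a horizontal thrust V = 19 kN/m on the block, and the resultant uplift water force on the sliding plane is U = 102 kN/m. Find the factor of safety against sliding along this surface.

Resolving the block weight along and normal to the plane and applying the Mohr–Coulomb strength on the joint:
N' = W cosα − U − V sinα = 740·cos35.5° − 102 − 19·sin35.5° = 489.4 kN/m
Driving force T = W sinα + V cosα = 740·sin35.5° + 19·cos35.5° = 445.2 kN/m
Resisting force R = c·L + N'·tanφ = 55·10.6 + 489.4·tan34.4° = 583.0 + 335.1 = 918.1 kN/m
FS = R / T = 918.1 / 445.2 = 2.062

FS = 2.06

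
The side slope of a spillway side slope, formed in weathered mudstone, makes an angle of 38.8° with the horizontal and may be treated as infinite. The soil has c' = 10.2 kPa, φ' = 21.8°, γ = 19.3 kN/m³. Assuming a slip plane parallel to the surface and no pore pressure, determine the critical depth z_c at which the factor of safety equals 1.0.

z_c = 2.15 m

Setting FS = 1.00 in FS = [c' + γz cos²β tanφ'] / [γz sinβ cosβ] and solving for z:
z = c' / [γ cosβ (FS·sinβ − cosβ·tanφ')]
  = 10.2 / [19.3·cos38.8°·(1.00·sin38.8° − cos38.8°·tan21.8°)]
  = 10.2 / [19.3·0.7793·(1.00·0.6266 − 0.7793·0.4000)]
  = 10.2 / 4.7363 = 2.154 m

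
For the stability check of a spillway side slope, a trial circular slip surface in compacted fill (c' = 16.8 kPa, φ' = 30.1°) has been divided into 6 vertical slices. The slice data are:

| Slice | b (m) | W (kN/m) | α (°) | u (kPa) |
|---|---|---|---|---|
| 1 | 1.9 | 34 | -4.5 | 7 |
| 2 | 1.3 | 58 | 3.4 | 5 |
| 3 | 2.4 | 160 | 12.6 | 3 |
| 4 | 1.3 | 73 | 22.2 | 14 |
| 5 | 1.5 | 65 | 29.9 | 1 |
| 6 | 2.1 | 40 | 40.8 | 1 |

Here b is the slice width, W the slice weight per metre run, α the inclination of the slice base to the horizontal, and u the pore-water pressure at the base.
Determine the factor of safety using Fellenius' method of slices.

Ordinary method of slices: FS = Σ[c'·Δl_i + (W_i cosα_i − u_i·Δl_i)·tanφ'] / Σ W_i sinα_i, with Δl_i = b_i / cosα_i.
Slice 1: Δl = 1.9/cos(-4.5°) = 1.906 m; N'_1 = 34·cos(-4.5°) − 7·1.906 = 20.6; c'Δl = 32.02; W sinα = -2.7
Slice 2: Δl = 1.3/cos3.4° = 1.302 m; N'_2 = 58·cos3.4° − 5·1.302 = 51.4; c'Δl = 21.88; W sinα = 3.4
Slice 3: Δl = 2.4/cos12.6° = 2.459 m; N'_3 = 160·cos12.6° − 3·2.459 = 148.8; c'Δl = 41.31; W sinα = 34.9
Slice 4: Δl = 1.3/cos22.2° = 1.404 m; N'_4 = 73·cos22.2° − 14·1.404 = 47.9; c'Δl = 23.59; W sinα = 27.6
Slice 5: Δl = 1.5/cos29.9° = 1.730 m; N'_5 = 65·cos29.9° − 1·1.730 = 54.6; c'Δl = 29.07; W sinα = 32.4
Slice 6: Δl = 2.1/cos40.8° = 2.774 m; N'_6 = 40·cos40.8° − 1·2.774 = 27.5; c'Δl = 46.61; W sinα = 26.1
Σc'Δl = 194.5 kN/m; ΣN' = 350.8 kN/m; ΣW sinα = 121.8 kN/m
Resisting = 194.5 + 350.8·tan30.1° = 194.5 + 203.3 = 397.8 kN/m
FS = 397.8 / 121.8 = 3.266

FS = 3.27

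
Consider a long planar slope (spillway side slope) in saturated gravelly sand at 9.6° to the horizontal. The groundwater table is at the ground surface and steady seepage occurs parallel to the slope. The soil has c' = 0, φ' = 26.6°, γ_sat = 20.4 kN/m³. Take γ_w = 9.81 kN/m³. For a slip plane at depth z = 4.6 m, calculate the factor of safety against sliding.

FS = 1.54

With seepage parallel to the slope and the water table at the surface, the effective normal stress on the slip plane uses the buoyant unit weight γ' = γ_sat − γ_w while the driving shear stress uses γ_sat:
FS = [c' + γ' z cos²β tanφ'] / [γ_sat z sinβ cosβ]
(For c' = 0 this reduces to FS = (γ'/γ_sat)·tanφ'/tanβ.)
γ' = 20.4 − 9.81 = 10.59 kN/m³
Numerator = 0.0 + 10.59·4.6·cos²9.6°·tan26.6° = 0.0 + 10.59·4.6·0.9722·0.5008 = 23.716 kPa
Denominator = 20.4·4.6·sin9.6°·cos9.6° = 20.4·4.6·0.1668·0.9860 = 15.430 kPa
FS = 23.716 / 15.430 = 1.537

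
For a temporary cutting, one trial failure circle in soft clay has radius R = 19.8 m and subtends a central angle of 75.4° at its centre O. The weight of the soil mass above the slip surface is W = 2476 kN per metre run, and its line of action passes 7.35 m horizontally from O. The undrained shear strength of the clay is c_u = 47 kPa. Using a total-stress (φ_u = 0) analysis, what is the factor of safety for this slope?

FS = 1.33

Taking moments about the centre O, the resisting moment is provided by the undrained shear strength acting along the arc:
Arc length L_a = R·θ = 19.8·(75.4°·π/180) = 19.8·1.3160 = 26.06 m
M_R = c_u·L_a·R = 47·26.06·19.8 = 24248.1 kN·m/m
M_D = W·d = 2476·7.35 = 18198.6 kN·m/m
FS = M_R / M_D = 24248.1 / 18198.6 = 1.332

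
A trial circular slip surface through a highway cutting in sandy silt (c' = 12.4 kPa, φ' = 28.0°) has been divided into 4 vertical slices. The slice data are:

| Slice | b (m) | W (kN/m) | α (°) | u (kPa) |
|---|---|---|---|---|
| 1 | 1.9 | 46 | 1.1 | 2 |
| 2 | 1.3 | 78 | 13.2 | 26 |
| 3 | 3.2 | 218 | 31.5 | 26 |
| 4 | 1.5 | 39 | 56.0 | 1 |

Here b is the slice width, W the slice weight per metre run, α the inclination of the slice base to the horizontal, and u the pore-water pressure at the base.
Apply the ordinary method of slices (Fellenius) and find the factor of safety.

FS = 1.34

Ordinary method of slices: FS = Σ[c'·Δl_i + (W_i cosα_i − u_i·Δl_i)·tanφ'] / Σ W_i sinα_i, with Δl_i = b_i / cosα_i.
Slice 1: Δl = 1.9/cos1.1° = 1.900 m; N'_1 = 46·cos1.1° − 2·1.900 = 42.2; c'Δl = 23.56; W sinα = 0.9
Slice 2: Δl = 1.3/cos13.2° = 1.335 m; N'_2 = 78·cos13.2° − 26·1.335 = 41.2; c'Δl = 16.56; W sinα = 17.8
Slice 3: Δl = 3.2/cos31.5° = 3.753 m; N'_3 = 218·cos31.5° − 26·3.753 = 88.3; c'Δl = 46.54; W sinα = 113.9
Slice 4: Δl = 1.5/cos56.0° = 2.682 m; N'_4 = 39·cos56.0° − 1·2.682 = 19.1; c'Δl = 33.26; W sinα = 32.3
Σc'Δl = 119.9 kN/m; ΣN' = 190.8 kN/m; ΣW sinα = 164.9 kN/m
Resisting = 119.9 + 190.8·tan28.0° = 119.9 + 101.5 = 221.4 kN/m
FS = 221.4 / 164.9 = 1.342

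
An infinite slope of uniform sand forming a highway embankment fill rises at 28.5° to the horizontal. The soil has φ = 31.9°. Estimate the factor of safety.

FS = 1.15

For a dry cohesionless infinite slope the factor of safety is FS = tanφ / tanβ.
FS = tan31.9° / tan28.5° = 0.6224 / 0.5430 = 1.146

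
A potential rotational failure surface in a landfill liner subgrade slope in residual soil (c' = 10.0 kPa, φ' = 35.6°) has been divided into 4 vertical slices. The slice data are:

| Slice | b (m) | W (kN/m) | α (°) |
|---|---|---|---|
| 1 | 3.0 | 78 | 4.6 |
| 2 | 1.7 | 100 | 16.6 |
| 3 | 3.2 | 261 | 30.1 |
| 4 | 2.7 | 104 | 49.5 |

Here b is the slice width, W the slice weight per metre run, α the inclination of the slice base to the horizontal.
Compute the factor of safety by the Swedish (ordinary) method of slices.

FS = 1.88

Ordinary method of slices: FS = Σ[c'·Δl_i + (W_i cosα_i)·tanφ'] / Σ W_i sinα_i, with Δl_i = b_i / cosα_i.
Slice 1: Δl = 3.0/cos4.6° = 3.010 m; N'_1 = 78·cos4.6° = 77.7; c'Δl = 30.10; W sinα = 6.3
Slice 2: Δl = 1.7/cos16.6° = 1.774 m; N'_2 = 100·cos16.6° = 95.8; c'Δl = 17.74; W sinα = 28.6
Slice 3: Δl = 3.2/cos30.1° = 3.699 m; N'_3 = 261·cos30.1° = 225.8; c'Δl = 36.99; W sinα = 130.9
Slice 4: Δl = 2.7/cos49.5° = 4.157 m; N'_4 = 104·cos49.5° = 67.5; c'Δl = 41.57; W sinα = 79.1
Σc'Δl = 126.4 kN/m; ΣN' = 466.9 kN/m; ΣW sinα = 244.8 kN/m
Resisting = 126.4 + 466.9·tan35.6° = 126.4 + 334.3 = 460.7 kN/m
FS = 460.7 / 244.8 = 1.882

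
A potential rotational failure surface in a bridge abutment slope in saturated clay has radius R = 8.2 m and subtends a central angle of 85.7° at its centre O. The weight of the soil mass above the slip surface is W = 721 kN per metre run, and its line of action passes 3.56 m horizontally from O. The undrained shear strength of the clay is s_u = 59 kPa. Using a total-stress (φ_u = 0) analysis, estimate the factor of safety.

FS = 2.31

Taking moments about the centre O, the resisting moment is provided by the undrained shear strength acting along the arc:
Arc length L_a = R·θ = 8.2·(85.7°·π/180) = 8.2·1.4957 = 12.27 m
M_R = s_u·L_a·R = 59·12.27·8.2 = 5933.9 kN·m/m
M_D = W·d = 721·3.56 = 2566.8 kN·m/m
FS = M_R / M_D = 5933.9 / 2566.8 = 2.312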